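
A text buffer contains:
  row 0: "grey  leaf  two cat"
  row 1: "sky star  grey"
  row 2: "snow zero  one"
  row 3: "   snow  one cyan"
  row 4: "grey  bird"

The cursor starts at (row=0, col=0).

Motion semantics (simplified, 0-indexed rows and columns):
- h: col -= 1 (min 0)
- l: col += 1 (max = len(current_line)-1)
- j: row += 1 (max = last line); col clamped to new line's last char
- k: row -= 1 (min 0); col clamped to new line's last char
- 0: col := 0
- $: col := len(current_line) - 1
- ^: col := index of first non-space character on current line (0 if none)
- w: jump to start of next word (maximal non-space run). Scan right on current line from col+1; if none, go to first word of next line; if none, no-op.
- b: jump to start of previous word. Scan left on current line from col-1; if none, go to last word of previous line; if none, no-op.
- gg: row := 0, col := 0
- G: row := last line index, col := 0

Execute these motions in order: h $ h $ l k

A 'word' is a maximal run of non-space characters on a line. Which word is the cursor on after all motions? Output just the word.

After 1 (h): row=0 col=0 char='g'
After 2 ($): row=0 col=18 char='t'
After 3 (h): row=0 col=17 char='a'
After 4 ($): row=0 col=18 char='t'
After 5 (l): row=0 col=18 char='t'
After 6 (k): row=0 col=18 char='t'

Answer: cat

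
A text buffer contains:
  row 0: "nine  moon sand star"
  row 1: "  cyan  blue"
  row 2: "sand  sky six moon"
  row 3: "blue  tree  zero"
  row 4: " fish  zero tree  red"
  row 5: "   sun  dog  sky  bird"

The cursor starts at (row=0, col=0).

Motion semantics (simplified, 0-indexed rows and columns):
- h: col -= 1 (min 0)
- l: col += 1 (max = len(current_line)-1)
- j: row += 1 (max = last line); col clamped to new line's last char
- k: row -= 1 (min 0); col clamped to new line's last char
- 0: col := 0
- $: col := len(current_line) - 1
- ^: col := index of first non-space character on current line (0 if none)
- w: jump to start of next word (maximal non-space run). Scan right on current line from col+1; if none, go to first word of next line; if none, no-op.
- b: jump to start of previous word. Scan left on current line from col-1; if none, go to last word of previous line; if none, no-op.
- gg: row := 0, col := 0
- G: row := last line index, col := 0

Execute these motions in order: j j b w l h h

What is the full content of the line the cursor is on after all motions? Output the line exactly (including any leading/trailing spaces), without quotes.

After 1 (j): row=1 col=0 char='_'
After 2 (j): row=2 col=0 char='s'
After 3 (b): row=1 col=8 char='b'
After 4 (w): row=2 col=0 char='s'
After 5 (l): row=2 col=1 char='a'
After 6 (h): row=2 col=0 char='s'
After 7 (h): row=2 col=0 char='s'

Answer: sand  sky six moon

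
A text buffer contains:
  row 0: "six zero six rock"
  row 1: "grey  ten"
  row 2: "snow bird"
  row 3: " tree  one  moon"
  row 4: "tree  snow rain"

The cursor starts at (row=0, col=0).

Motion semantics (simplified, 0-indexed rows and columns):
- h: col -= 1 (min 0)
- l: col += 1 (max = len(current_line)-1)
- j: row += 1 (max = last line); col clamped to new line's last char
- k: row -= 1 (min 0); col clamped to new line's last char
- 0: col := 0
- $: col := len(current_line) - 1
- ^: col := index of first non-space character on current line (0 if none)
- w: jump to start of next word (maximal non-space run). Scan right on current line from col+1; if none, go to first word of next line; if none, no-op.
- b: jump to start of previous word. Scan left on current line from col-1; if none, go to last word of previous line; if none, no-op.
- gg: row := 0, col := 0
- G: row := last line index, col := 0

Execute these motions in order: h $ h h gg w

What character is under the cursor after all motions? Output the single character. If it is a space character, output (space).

After 1 (h): row=0 col=0 char='s'
After 2 ($): row=0 col=16 char='k'
After 3 (h): row=0 col=15 char='c'
After 4 (h): row=0 col=14 char='o'
After 5 (gg): row=0 col=0 char='s'
After 6 (w): row=0 col=4 char='z'

Answer: z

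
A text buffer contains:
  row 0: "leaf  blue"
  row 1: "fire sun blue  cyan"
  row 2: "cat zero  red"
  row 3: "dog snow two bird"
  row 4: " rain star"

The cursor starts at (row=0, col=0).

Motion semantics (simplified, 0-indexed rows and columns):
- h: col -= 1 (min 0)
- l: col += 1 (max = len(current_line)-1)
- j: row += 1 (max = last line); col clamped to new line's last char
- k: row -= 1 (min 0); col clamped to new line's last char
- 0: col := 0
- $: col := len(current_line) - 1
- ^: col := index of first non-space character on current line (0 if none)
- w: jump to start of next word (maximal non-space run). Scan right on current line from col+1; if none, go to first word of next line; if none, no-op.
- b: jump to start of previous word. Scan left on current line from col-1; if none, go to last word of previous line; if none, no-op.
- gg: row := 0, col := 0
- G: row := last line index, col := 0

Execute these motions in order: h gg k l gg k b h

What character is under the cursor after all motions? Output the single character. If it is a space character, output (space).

After 1 (h): row=0 col=0 char='l'
After 2 (gg): row=0 col=0 char='l'
After 3 (k): row=0 col=0 char='l'
After 4 (l): row=0 col=1 char='e'
After 5 (gg): row=0 col=0 char='l'
After 6 (k): row=0 col=0 char='l'
After 7 (b): row=0 col=0 char='l'
After 8 (h): row=0 col=0 char='l'

Answer: l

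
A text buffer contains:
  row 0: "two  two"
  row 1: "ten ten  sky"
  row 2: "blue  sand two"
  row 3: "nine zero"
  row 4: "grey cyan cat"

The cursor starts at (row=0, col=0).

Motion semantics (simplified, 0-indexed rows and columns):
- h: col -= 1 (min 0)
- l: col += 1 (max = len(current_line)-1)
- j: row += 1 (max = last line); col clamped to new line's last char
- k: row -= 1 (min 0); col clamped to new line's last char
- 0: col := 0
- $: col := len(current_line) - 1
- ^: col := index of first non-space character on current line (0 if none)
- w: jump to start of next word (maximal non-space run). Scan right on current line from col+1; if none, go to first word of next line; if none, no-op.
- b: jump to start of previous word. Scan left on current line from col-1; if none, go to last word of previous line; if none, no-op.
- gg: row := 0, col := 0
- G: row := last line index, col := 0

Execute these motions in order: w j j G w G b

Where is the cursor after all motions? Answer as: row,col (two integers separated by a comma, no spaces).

Answer: 3,5

Derivation:
After 1 (w): row=0 col=5 char='t'
After 2 (j): row=1 col=5 char='e'
After 3 (j): row=2 col=5 char='_'
After 4 (G): row=4 col=0 char='g'
After 5 (w): row=4 col=5 char='c'
After 6 (G): row=4 col=0 char='g'
After 7 (b): row=3 col=5 char='z'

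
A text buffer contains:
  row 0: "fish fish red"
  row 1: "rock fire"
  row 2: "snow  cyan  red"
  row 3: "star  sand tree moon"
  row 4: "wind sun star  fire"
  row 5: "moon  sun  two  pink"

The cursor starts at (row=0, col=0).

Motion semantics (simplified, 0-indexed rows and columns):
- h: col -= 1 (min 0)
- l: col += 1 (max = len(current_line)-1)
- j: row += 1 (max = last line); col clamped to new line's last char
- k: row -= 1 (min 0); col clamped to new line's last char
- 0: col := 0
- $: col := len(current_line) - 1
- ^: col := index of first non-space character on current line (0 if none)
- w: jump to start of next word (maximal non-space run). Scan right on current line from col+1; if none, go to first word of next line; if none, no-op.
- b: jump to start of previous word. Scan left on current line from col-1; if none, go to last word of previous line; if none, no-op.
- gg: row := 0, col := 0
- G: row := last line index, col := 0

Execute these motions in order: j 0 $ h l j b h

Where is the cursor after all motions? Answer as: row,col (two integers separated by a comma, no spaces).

After 1 (j): row=1 col=0 char='r'
After 2 (0): row=1 col=0 char='r'
After 3 ($): row=1 col=8 char='e'
After 4 (h): row=1 col=7 char='r'
After 5 (l): row=1 col=8 char='e'
After 6 (j): row=2 col=8 char='a'
After 7 (b): row=2 col=6 char='c'
After 8 (h): row=2 col=5 char='_'

Answer: 2,5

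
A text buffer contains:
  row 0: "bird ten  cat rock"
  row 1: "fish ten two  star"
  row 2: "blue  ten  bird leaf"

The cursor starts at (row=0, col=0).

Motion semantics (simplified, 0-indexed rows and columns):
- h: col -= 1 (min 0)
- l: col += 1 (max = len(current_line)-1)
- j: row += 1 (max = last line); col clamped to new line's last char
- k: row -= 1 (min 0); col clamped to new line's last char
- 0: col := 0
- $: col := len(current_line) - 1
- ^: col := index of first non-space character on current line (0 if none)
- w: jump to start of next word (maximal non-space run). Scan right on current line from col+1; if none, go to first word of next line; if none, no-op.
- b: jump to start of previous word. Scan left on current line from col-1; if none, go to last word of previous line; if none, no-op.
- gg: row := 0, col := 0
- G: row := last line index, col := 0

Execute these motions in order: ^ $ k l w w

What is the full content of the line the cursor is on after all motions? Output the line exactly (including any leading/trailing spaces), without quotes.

After 1 (^): row=0 col=0 char='b'
After 2 ($): row=0 col=17 char='k'
After 3 (k): row=0 col=17 char='k'
After 4 (l): row=0 col=17 char='k'
After 5 (w): row=1 col=0 char='f'
After 6 (w): row=1 col=5 char='t'

Answer: fish ten two  star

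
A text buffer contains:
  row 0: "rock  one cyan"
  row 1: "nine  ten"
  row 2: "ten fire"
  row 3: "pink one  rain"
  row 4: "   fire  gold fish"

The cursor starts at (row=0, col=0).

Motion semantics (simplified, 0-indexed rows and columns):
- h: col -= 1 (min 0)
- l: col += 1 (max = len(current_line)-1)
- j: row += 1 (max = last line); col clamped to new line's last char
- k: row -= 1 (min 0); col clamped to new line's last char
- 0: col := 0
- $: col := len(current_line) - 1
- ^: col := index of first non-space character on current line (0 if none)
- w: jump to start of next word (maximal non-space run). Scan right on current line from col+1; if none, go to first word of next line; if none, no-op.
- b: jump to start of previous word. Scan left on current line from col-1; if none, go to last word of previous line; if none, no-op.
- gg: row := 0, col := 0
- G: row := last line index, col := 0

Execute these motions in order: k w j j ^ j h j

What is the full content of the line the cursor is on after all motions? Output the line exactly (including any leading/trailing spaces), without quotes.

After 1 (k): row=0 col=0 char='r'
After 2 (w): row=0 col=6 char='o'
After 3 (j): row=1 col=6 char='t'
After 4 (j): row=2 col=6 char='r'
After 5 (^): row=2 col=0 char='t'
After 6 (j): row=3 col=0 char='p'
After 7 (h): row=3 col=0 char='p'
After 8 (j): row=4 col=0 char='_'

Answer:    fire  gold fish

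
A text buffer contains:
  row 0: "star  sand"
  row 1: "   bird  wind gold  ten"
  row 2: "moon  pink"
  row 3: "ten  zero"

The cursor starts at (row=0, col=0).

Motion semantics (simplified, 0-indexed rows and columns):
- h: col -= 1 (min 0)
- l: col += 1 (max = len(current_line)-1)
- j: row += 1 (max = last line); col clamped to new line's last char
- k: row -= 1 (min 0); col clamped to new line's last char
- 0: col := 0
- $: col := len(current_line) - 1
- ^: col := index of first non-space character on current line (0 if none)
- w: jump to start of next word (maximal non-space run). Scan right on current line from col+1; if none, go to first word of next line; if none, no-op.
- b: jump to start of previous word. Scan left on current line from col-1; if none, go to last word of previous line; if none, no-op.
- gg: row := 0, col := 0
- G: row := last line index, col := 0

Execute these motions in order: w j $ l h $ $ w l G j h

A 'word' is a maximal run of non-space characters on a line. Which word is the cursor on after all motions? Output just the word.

Answer: ten

Derivation:
After 1 (w): row=0 col=6 char='s'
After 2 (j): row=1 col=6 char='d'
After 3 ($): row=1 col=22 char='n'
After 4 (l): row=1 col=22 char='n'
After 5 (h): row=1 col=21 char='e'
After 6 ($): row=1 col=22 char='n'
After 7 ($): row=1 col=22 char='n'
After 8 (w): row=2 col=0 char='m'
After 9 (l): row=2 col=1 char='o'
After 10 (G): row=3 col=0 char='t'
After 11 (j): row=3 col=0 char='t'
After 12 (h): row=3 col=0 char='t'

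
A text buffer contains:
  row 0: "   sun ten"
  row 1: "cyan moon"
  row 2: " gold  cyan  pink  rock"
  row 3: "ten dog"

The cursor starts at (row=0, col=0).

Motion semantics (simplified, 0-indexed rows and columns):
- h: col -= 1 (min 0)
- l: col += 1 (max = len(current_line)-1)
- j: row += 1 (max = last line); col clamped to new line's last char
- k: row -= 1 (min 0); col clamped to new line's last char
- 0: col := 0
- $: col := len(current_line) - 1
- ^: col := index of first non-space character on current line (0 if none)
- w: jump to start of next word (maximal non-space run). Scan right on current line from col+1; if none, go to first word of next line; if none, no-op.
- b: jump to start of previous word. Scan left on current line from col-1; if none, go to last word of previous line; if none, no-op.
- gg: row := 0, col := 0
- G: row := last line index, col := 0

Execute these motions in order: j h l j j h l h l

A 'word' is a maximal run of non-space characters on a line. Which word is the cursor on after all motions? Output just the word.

After 1 (j): row=1 col=0 char='c'
After 2 (h): row=1 col=0 char='c'
After 3 (l): row=1 col=1 char='y'
After 4 (j): row=2 col=1 char='g'
After 5 (j): row=3 col=1 char='e'
After 6 (h): row=3 col=0 char='t'
After 7 (l): row=3 col=1 char='e'
After 8 (h): row=3 col=0 char='t'
After 9 (l): row=3 col=1 char='e'

Answer: ten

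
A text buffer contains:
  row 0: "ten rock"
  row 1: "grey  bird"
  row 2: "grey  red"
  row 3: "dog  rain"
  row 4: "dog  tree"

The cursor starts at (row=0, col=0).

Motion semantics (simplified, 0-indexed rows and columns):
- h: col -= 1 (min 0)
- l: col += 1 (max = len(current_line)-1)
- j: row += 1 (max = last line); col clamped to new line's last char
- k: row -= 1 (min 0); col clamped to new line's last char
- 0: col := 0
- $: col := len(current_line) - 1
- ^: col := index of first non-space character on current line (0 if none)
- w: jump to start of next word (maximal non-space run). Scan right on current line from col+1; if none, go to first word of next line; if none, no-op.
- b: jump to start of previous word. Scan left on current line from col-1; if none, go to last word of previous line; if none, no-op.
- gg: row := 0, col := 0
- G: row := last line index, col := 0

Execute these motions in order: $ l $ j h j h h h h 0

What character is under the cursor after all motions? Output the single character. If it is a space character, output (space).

Answer: g

Derivation:
After 1 ($): row=0 col=7 char='k'
After 2 (l): row=0 col=7 char='k'
After 3 ($): row=0 col=7 char='k'
After 4 (j): row=1 col=7 char='i'
After 5 (h): row=1 col=6 char='b'
After 6 (j): row=2 col=6 char='r'
After 7 (h): row=2 col=5 char='_'
After 8 (h): row=2 col=4 char='_'
After 9 (h): row=2 col=3 char='y'
After 10 (h): row=2 col=2 char='e'
After 11 (0): row=2 col=0 char='g'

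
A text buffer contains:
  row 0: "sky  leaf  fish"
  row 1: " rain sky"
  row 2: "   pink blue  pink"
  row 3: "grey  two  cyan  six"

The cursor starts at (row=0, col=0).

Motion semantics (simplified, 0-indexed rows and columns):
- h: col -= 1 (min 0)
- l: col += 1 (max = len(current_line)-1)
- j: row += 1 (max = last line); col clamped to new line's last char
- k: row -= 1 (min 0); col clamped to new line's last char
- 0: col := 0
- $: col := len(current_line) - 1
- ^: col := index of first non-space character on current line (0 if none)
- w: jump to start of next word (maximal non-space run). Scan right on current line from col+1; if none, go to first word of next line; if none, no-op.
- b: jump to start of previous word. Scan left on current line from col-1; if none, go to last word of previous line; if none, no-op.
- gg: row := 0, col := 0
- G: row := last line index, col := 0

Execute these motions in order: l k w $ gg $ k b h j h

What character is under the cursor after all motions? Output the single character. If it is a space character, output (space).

Answer: k

Derivation:
After 1 (l): row=0 col=1 char='k'
After 2 (k): row=0 col=1 char='k'
After 3 (w): row=0 col=5 char='l'
After 4 ($): row=0 col=14 char='h'
After 5 (gg): row=0 col=0 char='s'
After 6 ($): row=0 col=14 char='h'
After 7 (k): row=0 col=14 char='h'
After 8 (b): row=0 col=11 char='f'
After 9 (h): row=0 col=10 char='_'
After 10 (j): row=1 col=8 char='y'
After 11 (h): row=1 col=7 char='k'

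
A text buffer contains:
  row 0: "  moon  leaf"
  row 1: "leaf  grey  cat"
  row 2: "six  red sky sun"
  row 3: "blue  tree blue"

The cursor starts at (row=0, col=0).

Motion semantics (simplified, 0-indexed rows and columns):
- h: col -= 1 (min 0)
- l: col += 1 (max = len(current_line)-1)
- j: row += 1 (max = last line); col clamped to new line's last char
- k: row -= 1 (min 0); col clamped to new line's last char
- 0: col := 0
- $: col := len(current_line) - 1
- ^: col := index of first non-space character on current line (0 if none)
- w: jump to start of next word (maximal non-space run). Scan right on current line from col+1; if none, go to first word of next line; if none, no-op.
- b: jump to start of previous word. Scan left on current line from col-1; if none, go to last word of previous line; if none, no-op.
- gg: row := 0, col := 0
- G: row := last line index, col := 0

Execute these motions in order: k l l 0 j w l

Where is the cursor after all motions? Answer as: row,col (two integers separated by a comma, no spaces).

After 1 (k): row=0 col=0 char='_'
After 2 (l): row=0 col=1 char='_'
After 3 (l): row=0 col=2 char='m'
After 4 (0): row=0 col=0 char='_'
After 5 (j): row=1 col=0 char='l'
After 6 (w): row=1 col=6 char='g'
After 7 (l): row=1 col=7 char='r'

Answer: 1,7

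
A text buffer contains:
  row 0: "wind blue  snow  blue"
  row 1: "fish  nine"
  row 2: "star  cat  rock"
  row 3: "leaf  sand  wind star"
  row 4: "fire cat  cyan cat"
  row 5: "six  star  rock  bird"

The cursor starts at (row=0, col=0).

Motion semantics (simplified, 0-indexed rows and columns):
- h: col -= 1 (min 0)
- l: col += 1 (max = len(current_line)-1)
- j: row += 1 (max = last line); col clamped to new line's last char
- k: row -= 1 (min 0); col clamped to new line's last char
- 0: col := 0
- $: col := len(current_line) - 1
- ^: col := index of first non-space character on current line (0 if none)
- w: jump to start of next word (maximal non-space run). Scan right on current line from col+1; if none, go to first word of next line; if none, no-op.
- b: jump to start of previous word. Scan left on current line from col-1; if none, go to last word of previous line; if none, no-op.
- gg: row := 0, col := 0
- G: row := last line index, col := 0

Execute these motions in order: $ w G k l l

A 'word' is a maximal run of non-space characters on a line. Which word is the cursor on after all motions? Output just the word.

After 1 ($): row=0 col=20 char='e'
After 2 (w): row=1 col=0 char='f'
After 3 (G): row=5 col=0 char='s'
After 4 (k): row=4 col=0 char='f'
After 5 (l): row=4 col=1 char='i'
After 6 (l): row=4 col=2 char='r'

Answer: fire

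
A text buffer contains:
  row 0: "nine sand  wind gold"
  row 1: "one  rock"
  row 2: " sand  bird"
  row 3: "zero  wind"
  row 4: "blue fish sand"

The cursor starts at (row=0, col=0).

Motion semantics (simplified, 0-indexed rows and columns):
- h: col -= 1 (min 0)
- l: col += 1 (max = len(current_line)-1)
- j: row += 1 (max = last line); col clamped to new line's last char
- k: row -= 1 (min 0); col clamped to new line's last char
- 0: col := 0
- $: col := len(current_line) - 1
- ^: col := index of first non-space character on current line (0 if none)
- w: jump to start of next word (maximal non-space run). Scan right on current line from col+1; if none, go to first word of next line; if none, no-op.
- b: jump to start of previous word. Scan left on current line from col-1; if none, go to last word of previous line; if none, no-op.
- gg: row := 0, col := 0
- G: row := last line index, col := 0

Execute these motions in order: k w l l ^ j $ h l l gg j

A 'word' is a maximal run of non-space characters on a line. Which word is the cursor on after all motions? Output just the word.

After 1 (k): row=0 col=0 char='n'
After 2 (w): row=0 col=5 char='s'
After 3 (l): row=0 col=6 char='a'
After 4 (l): row=0 col=7 char='n'
After 5 (^): row=0 col=0 char='n'
After 6 (j): row=1 col=0 char='o'
After 7 ($): row=1 col=8 char='k'
After 8 (h): row=1 col=7 char='c'
After 9 (l): row=1 col=8 char='k'
After 10 (l): row=1 col=8 char='k'
After 11 (gg): row=0 col=0 char='n'
After 12 (j): row=1 col=0 char='o'

Answer: one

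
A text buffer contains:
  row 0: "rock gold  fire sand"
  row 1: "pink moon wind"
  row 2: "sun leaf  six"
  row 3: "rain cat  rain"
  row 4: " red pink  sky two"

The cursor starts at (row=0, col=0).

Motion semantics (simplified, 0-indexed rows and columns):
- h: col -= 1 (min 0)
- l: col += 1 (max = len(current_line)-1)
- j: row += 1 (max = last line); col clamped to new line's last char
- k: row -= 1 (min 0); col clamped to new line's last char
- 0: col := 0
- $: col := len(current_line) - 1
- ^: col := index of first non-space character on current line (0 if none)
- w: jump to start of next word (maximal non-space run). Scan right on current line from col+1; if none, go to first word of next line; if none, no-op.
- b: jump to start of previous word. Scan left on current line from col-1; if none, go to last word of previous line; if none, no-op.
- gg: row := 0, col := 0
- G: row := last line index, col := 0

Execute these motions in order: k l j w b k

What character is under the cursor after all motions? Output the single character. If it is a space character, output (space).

Answer: r

Derivation:
After 1 (k): row=0 col=0 char='r'
After 2 (l): row=0 col=1 char='o'
After 3 (j): row=1 col=1 char='i'
After 4 (w): row=1 col=5 char='m'
After 5 (b): row=1 col=0 char='p'
After 6 (k): row=0 col=0 char='r'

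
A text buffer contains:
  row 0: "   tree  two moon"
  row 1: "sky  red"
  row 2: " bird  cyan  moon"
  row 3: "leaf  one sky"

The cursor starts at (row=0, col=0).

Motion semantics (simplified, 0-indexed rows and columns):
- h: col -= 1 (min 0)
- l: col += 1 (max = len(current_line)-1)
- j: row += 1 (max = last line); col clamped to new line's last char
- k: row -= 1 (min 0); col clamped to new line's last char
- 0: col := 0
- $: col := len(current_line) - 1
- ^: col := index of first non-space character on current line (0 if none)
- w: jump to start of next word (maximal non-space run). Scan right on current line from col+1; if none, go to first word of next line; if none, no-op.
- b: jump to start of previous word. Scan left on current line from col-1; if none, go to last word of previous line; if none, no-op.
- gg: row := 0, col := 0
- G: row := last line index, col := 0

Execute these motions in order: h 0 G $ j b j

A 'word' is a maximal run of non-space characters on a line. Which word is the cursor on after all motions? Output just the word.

After 1 (h): row=0 col=0 char='_'
After 2 (0): row=0 col=0 char='_'
After 3 (G): row=3 col=0 char='l'
After 4 ($): row=3 col=12 char='y'
After 5 (j): row=3 col=12 char='y'
After 6 (b): row=3 col=10 char='s'
After 7 (j): row=3 col=10 char='s'

Answer: sky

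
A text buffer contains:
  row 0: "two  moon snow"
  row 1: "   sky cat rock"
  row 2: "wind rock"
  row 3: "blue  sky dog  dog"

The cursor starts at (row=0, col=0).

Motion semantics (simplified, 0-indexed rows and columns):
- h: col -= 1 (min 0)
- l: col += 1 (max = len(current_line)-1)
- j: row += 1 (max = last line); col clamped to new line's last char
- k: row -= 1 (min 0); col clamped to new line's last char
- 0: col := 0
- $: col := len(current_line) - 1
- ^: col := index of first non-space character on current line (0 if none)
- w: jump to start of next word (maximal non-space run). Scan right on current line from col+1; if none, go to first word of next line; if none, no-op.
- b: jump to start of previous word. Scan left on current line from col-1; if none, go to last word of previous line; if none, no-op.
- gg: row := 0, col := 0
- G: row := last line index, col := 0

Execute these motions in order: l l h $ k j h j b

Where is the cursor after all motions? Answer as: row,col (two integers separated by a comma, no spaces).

Answer: 2,5

Derivation:
After 1 (l): row=0 col=1 char='w'
After 2 (l): row=0 col=2 char='o'
After 3 (h): row=0 col=1 char='w'
After 4 ($): row=0 col=13 char='w'
After 5 (k): row=0 col=13 char='w'
After 6 (j): row=1 col=13 char='c'
After 7 (h): row=1 col=12 char='o'
After 8 (j): row=2 col=8 char='k'
After 9 (b): row=2 col=5 char='r'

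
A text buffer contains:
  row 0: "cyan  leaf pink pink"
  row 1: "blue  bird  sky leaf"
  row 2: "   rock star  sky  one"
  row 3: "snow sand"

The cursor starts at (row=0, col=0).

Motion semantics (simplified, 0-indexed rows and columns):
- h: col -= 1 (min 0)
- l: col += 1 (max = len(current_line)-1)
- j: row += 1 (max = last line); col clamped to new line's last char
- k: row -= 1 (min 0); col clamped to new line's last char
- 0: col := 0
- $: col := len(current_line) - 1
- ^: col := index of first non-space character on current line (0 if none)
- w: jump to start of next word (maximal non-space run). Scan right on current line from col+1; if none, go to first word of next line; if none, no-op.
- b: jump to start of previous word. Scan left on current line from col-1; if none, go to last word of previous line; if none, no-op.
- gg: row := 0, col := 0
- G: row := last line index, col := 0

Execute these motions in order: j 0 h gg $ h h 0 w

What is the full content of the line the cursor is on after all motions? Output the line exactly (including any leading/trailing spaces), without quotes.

After 1 (j): row=1 col=0 char='b'
After 2 (0): row=1 col=0 char='b'
After 3 (h): row=1 col=0 char='b'
After 4 (gg): row=0 col=0 char='c'
After 5 ($): row=0 col=19 char='k'
After 6 (h): row=0 col=18 char='n'
After 7 (h): row=0 col=17 char='i'
After 8 (0): row=0 col=0 char='c'
After 9 (w): row=0 col=6 char='l'

Answer: cyan  leaf pink pink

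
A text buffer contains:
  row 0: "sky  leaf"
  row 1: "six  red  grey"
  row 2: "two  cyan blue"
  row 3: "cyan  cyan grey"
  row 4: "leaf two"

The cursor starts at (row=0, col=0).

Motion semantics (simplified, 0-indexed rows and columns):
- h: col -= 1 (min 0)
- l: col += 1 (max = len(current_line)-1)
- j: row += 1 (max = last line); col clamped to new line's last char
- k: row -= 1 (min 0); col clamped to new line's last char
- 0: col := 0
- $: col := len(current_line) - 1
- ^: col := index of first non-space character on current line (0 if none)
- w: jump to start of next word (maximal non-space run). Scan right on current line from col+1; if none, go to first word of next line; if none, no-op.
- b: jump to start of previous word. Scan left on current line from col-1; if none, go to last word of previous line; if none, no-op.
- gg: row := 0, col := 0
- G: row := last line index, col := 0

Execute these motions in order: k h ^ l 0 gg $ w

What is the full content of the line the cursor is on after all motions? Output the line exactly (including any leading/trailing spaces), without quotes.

Answer: six  red  grey

Derivation:
After 1 (k): row=0 col=0 char='s'
After 2 (h): row=0 col=0 char='s'
After 3 (^): row=0 col=0 char='s'
After 4 (l): row=0 col=1 char='k'
After 5 (0): row=0 col=0 char='s'
After 6 (gg): row=0 col=0 char='s'
After 7 ($): row=0 col=8 char='f'
After 8 (w): row=1 col=0 char='s'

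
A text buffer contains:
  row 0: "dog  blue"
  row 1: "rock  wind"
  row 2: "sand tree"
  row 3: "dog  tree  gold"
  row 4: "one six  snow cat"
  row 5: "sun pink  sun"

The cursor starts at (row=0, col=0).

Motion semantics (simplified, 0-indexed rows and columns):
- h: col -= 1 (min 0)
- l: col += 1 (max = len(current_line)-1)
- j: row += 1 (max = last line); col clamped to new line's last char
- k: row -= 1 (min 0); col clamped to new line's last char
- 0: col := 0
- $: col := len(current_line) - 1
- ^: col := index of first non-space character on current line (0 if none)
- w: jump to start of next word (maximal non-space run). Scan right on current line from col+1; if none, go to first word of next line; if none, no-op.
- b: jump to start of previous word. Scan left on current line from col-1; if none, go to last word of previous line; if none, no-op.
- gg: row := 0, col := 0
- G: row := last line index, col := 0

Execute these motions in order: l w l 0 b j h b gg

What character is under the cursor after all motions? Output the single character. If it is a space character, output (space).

Answer: d

Derivation:
After 1 (l): row=0 col=1 char='o'
After 2 (w): row=0 col=5 char='b'
After 3 (l): row=0 col=6 char='l'
After 4 (0): row=0 col=0 char='d'
After 5 (b): row=0 col=0 char='d'
After 6 (j): row=1 col=0 char='r'
After 7 (h): row=1 col=0 char='r'
After 8 (b): row=0 col=5 char='b'
After 9 (gg): row=0 col=0 char='d'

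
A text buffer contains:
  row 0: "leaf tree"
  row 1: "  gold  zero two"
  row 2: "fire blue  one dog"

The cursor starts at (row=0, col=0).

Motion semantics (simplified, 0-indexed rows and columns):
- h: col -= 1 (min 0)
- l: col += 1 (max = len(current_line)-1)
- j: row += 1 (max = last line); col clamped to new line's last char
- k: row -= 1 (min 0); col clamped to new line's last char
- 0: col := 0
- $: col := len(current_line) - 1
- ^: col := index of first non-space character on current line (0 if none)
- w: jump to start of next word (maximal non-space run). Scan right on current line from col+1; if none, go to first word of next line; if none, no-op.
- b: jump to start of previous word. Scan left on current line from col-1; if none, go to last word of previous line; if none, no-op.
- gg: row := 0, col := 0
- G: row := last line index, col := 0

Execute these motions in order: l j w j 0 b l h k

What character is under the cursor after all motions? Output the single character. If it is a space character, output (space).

After 1 (l): row=0 col=1 char='e'
After 2 (j): row=1 col=1 char='_'
After 3 (w): row=1 col=2 char='g'
After 4 (j): row=2 col=2 char='r'
After 5 (0): row=2 col=0 char='f'
After 6 (b): row=1 col=13 char='t'
After 7 (l): row=1 col=14 char='w'
After 8 (h): row=1 col=13 char='t'
After 9 (k): row=0 col=8 char='e'

Answer: e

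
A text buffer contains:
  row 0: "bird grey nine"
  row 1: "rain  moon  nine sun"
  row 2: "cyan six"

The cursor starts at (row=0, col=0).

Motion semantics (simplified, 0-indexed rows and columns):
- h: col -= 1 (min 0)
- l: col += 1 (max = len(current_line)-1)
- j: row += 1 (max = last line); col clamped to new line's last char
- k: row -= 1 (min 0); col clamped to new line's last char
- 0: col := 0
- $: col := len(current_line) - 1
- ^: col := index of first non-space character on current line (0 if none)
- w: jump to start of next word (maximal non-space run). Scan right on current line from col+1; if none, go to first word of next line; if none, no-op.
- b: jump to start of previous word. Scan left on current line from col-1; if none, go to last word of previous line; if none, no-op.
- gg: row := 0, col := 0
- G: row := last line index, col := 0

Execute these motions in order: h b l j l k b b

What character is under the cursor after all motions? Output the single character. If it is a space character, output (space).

Answer: b

Derivation:
After 1 (h): row=0 col=0 char='b'
After 2 (b): row=0 col=0 char='b'
After 3 (l): row=0 col=1 char='i'
After 4 (j): row=1 col=1 char='a'
After 5 (l): row=1 col=2 char='i'
After 6 (k): row=0 col=2 char='r'
After 7 (b): row=0 col=0 char='b'
After 8 (b): row=0 col=0 char='b'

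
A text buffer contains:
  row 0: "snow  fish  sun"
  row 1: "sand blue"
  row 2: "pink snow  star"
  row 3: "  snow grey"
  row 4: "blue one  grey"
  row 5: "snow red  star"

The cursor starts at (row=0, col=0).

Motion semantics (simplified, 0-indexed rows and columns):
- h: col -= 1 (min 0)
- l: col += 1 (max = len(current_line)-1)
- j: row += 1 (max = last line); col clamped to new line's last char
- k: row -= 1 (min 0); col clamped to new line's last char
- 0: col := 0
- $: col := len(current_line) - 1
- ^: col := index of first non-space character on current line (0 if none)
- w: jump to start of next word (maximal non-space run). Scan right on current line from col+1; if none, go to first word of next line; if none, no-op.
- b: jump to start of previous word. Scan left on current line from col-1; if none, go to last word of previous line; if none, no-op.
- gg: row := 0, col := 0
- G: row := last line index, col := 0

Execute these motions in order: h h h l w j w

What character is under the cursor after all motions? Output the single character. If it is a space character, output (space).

After 1 (h): row=0 col=0 char='s'
After 2 (h): row=0 col=0 char='s'
After 3 (h): row=0 col=0 char='s'
After 4 (l): row=0 col=1 char='n'
After 5 (w): row=0 col=6 char='f'
After 6 (j): row=1 col=6 char='l'
After 7 (w): row=2 col=0 char='p'

Answer: p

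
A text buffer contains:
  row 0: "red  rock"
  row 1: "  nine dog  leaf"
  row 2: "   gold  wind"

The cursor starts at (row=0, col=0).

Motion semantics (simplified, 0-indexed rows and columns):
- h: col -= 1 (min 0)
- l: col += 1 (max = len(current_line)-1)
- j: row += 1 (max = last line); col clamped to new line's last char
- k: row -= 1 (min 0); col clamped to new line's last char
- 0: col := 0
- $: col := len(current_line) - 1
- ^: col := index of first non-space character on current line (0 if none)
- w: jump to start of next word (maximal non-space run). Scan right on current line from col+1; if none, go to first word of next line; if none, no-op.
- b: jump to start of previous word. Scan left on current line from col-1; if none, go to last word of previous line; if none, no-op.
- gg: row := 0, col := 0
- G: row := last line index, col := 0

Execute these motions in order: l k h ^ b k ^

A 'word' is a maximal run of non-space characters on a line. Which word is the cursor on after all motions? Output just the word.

Answer: red

Derivation:
After 1 (l): row=0 col=1 char='e'
After 2 (k): row=0 col=1 char='e'
After 3 (h): row=0 col=0 char='r'
After 4 (^): row=0 col=0 char='r'
After 5 (b): row=0 col=0 char='r'
After 6 (k): row=0 col=0 char='r'
After 7 (^): row=0 col=0 char='r'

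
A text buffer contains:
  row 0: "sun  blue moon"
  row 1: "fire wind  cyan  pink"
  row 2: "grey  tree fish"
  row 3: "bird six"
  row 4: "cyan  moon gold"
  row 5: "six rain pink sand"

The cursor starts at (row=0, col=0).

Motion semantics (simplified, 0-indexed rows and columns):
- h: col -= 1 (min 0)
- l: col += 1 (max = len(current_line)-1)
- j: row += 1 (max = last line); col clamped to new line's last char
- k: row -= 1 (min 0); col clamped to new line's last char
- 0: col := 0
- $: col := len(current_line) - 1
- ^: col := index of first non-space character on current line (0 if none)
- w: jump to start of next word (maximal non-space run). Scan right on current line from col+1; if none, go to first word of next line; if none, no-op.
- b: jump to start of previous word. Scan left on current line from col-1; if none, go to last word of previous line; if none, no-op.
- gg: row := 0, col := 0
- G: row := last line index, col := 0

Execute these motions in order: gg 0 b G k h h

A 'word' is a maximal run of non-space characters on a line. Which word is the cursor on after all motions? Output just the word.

After 1 (gg): row=0 col=0 char='s'
After 2 (0): row=0 col=0 char='s'
After 3 (b): row=0 col=0 char='s'
After 4 (G): row=5 col=0 char='s'
After 5 (k): row=4 col=0 char='c'
After 6 (h): row=4 col=0 char='c'
After 7 (h): row=4 col=0 char='c'

Answer: cyan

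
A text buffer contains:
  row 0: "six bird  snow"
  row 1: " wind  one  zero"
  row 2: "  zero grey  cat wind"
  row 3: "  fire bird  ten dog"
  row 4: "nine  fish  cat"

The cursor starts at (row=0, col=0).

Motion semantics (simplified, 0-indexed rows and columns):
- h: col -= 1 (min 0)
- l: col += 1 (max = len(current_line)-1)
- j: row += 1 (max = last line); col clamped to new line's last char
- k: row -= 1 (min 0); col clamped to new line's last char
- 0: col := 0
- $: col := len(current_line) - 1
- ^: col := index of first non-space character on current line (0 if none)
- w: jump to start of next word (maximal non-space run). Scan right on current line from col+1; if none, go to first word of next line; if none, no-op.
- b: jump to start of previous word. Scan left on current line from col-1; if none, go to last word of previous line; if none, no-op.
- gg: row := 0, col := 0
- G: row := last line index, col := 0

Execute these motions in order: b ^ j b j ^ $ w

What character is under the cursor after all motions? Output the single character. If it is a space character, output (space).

After 1 (b): row=0 col=0 char='s'
After 2 (^): row=0 col=0 char='s'
After 3 (j): row=1 col=0 char='_'
After 4 (b): row=0 col=10 char='s'
After 5 (j): row=1 col=10 char='_'
After 6 (^): row=1 col=1 char='w'
After 7 ($): row=1 col=15 char='o'
After 8 (w): row=2 col=2 char='z'

Answer: z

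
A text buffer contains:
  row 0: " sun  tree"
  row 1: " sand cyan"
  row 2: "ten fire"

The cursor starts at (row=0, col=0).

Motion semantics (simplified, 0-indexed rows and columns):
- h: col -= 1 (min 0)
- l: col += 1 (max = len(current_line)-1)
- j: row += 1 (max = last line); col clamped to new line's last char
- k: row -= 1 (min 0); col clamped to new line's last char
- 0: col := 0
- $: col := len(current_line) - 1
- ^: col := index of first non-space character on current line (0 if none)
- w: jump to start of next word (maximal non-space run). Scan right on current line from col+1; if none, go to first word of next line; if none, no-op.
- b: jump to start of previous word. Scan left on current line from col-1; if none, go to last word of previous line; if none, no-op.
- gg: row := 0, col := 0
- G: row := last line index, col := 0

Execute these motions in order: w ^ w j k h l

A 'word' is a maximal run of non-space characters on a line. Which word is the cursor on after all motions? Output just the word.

After 1 (w): row=0 col=1 char='s'
After 2 (^): row=0 col=1 char='s'
After 3 (w): row=0 col=6 char='t'
After 4 (j): row=1 col=6 char='c'
After 5 (k): row=0 col=6 char='t'
After 6 (h): row=0 col=5 char='_'
After 7 (l): row=0 col=6 char='t'

Answer: tree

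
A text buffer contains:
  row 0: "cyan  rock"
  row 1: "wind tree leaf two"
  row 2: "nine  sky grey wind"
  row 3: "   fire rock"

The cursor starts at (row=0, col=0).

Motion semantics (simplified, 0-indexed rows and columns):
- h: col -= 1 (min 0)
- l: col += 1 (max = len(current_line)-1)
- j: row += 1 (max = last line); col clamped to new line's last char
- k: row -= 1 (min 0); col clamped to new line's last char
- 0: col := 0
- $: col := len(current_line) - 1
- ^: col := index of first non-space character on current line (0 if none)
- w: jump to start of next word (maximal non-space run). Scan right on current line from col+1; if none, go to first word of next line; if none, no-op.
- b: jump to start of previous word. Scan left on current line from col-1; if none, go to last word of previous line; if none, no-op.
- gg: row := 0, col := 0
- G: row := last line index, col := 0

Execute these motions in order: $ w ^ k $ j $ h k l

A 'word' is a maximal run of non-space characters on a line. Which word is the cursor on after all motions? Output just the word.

Answer: rock

Derivation:
After 1 ($): row=0 col=9 char='k'
After 2 (w): row=1 col=0 char='w'
After 3 (^): row=1 col=0 char='w'
After 4 (k): row=0 col=0 char='c'
After 5 ($): row=0 col=9 char='k'
After 6 (j): row=1 col=9 char='_'
After 7 ($): row=1 col=17 char='o'
After 8 (h): row=1 col=16 char='w'
After 9 (k): row=0 col=9 char='k'
After 10 (l): row=0 col=9 char='k'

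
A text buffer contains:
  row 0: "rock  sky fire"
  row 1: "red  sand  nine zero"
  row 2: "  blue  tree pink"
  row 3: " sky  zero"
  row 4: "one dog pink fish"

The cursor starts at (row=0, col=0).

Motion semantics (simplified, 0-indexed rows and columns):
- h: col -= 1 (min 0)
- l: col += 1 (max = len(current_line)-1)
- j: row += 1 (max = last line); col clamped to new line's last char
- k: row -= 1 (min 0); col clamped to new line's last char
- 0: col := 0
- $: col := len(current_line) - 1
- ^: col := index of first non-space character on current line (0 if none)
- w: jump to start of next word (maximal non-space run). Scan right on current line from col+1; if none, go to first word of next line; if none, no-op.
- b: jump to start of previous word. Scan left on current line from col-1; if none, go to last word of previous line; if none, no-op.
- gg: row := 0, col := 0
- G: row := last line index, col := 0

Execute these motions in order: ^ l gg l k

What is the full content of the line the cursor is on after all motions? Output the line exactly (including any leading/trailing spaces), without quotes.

After 1 (^): row=0 col=0 char='r'
After 2 (l): row=0 col=1 char='o'
After 3 (gg): row=0 col=0 char='r'
After 4 (l): row=0 col=1 char='o'
After 5 (k): row=0 col=1 char='o'

Answer: rock  sky fire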